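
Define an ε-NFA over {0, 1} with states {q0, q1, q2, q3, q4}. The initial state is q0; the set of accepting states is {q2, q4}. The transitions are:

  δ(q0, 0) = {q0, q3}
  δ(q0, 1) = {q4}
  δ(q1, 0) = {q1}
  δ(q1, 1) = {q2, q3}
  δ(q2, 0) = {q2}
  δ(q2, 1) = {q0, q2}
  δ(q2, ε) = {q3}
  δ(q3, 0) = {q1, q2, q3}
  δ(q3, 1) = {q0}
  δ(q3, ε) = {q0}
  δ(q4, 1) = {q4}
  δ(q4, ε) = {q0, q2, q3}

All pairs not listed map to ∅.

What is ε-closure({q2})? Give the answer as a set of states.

{q0, q2, q3}

Begin with {q2}.
q2 →ε {q3}; add q3.
q3 →ε {q0}; add q0.
ε-closure = {q0, q2, q3}.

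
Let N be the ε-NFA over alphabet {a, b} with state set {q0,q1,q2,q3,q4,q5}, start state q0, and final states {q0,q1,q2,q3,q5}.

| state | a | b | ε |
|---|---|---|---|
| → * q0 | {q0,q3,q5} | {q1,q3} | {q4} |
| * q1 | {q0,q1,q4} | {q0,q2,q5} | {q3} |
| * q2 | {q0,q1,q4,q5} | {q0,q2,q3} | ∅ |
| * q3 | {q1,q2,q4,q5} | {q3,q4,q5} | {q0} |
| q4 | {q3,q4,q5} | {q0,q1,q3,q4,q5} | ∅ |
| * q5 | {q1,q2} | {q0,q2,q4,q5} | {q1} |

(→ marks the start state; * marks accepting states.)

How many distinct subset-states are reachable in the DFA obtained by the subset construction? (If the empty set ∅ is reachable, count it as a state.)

3

Start state of the DFA: {q0,q4} (ε-closure of the NFA start).
{q0,q4} --a--> {q0,q1,q3,q4,q5}  [new]
{q0,q4} --b--> {q0,q1,q3,q4,q5}  [seen]
{q0,q1,q3,q4,q5} --a--> {q0,q1,q2,q3,q4,q5}  [new]
{q0,q1,q3,q4,q5} --b--> {q0,q1,q2,q3,q4,q5}  [seen]
{q0,q1,q2,q3,q4,q5} --a--> {q0,q1,q2,q3,q4,q5}  [seen]
{q0,q1,q2,q3,q4,q5} --b--> {q0,q1,q2,q3,q4,q5}  [seen]
Reachable DFA states: {q0,q4}, {q0,q1,q3,q4,q5}, {q0,q1,q2,q3,q4,q5}.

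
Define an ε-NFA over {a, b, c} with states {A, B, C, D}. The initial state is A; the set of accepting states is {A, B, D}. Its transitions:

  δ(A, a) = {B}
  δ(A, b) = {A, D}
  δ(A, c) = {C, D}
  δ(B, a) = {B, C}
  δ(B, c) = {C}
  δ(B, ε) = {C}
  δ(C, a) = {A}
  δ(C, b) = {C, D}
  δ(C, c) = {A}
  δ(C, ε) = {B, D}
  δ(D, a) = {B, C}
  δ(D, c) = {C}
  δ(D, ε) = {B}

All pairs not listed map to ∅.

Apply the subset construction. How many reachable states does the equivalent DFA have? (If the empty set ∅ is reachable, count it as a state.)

3

Start state of the DFA: {A} (ε-closure of the NFA start).
{A} --a--> {B, C, D}  [new]
{A} --b--> {A, B, C, D}  [new]
{A} --c--> {B, C, D}  [seen]
{B, C, D} --a--> {A, B, C, D}  [seen]
{B, C, D} --b--> {B, C, D}  [seen]
{B, C, D} --c--> {A, B, C, D}  [seen]
{A, B, C, D} --a--> {A, B, C, D}  [seen]
{A, B, C, D} --b--> {A, B, C, D}  [seen]
{A, B, C, D} --c--> {A, B, C, D}  [seen]
Reachable DFA states: {A}, {B, C, D}, {A, B, C, D}.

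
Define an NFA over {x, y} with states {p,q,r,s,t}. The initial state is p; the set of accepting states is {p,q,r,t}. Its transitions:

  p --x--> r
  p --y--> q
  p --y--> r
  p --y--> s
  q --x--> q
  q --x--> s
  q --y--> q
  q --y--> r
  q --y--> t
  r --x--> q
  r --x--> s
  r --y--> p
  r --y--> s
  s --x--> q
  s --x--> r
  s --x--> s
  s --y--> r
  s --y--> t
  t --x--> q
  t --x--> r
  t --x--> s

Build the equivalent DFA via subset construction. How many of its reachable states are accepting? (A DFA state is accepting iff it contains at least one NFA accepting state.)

Start state of the DFA: {p}.
{p} --x--> {r}  [new]
{p} --y--> {q,r,s}  [new]
{r} --x--> {q,s}  [new]
{r} --y--> {p,s}  [new]
{q,r,s} --x--> {q,r,s}  [seen]
{q,r,s} --y--> {p,q,r,s,t}  [new]
{q,s} --x--> {q,r,s}  [seen]
{q,s} --y--> {q,r,t}  [new]
{p,s} --x--> {q,r,s}  [seen]
{p,s} --y--> {q,r,s,t}  [new]
{p,q,r,s,t} --x--> {q,r,s}  [seen]
{p,q,r,s,t} --y--> {p,q,r,s,t}  [seen]
{q,r,t} --x--> {q,r,s}  [seen]
{q,r,t} --y--> {p,q,r,s,t}  [seen]
{q,r,s,t} --x--> {q,r,s}  [seen]
{q,r,s,t} --y--> {p,q,r,s,t}  [seen]
Reachable DFA states: {p}, {r}, {q,r,s}, {q,s}, {p,s}, {p,q,r,s,t}, {q,r,t}, {q,r,s,t}.
Accepting DFA states (contain an NFA accepting state): {p}, {r}, {q,r,s}, {q,s}, {p,s}, {p,q,r,s,t}, {q,r,t}, {q,r,s,t}.

8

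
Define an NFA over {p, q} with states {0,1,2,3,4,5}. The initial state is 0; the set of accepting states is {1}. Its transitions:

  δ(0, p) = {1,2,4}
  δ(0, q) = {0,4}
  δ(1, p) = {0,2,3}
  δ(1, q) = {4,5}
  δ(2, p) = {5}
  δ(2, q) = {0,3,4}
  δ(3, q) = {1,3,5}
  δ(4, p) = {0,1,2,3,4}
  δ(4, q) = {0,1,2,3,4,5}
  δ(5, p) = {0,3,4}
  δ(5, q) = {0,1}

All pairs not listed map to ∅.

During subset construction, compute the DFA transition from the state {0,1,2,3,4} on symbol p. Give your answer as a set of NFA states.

δ(0,p) = {1,2,4}; δ(1,p) = {0,2,3}; δ(2,p) = {5}; δ(3,p) = ∅; δ(4,p) = {0,1,2,3,4}.
Union: {0,1,2,3,4,5}.

{0,1,2,3,4,5}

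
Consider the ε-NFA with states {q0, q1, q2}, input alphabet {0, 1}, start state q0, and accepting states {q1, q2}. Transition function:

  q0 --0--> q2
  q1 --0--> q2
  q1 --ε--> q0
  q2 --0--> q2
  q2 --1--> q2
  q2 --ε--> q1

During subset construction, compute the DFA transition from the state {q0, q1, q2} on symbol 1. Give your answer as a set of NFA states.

{q0, q1, q2}

δ(q0,1) = ∅; δ(q1,1) = ∅; δ(q2,1) = {q2}.
Union: {q2}.
ε-closure gives {q0, q1, q2}.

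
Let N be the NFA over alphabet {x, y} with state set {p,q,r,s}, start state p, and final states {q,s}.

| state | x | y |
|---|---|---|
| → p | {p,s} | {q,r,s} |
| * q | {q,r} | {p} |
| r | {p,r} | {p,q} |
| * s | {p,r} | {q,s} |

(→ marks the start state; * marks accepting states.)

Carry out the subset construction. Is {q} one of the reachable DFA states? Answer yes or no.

Start state of the DFA: {p}.
{p} --x--> {p,s}  [new]
{p} --y--> {q,r,s}  [new]
{p,s} --x--> {p,r,s}  [new]
{p,s} --y--> {q,r,s}  [seen]
{q,r,s} --x--> {p,q,r}  [new]
{q,r,s} --y--> {p,q,s}  [new]
{p,r,s} --x--> {p,r,s}  [seen]
{p,r,s} --y--> {p,q,r,s}  [new]
{p,q,r} --x--> {p,q,r,s}  [seen]
{p,q,r} --y--> {p,q,r,s}  [seen]
{p,q,s} --x--> {p,q,r,s}  [seen]
{p,q,s} --y--> {p,q,r,s}  [seen]
{p,q,r,s} --x--> {p,q,r,s}  [seen]
{p,q,r,s} --y--> {p,q,r,s}  [seen]
Reachable DFA states: {p}, {p,s}, {q,r,s}, {p,r,s}, {p,q,r}, {p,q,s}, {p,q,r,s}.
{q} is not among them.

no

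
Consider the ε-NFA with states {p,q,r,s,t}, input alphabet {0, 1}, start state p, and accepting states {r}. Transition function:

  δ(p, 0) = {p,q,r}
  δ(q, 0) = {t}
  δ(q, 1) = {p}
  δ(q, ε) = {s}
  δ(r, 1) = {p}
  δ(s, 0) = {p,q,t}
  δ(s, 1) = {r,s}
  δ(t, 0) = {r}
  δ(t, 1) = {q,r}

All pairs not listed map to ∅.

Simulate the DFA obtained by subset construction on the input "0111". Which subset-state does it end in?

Start: {p}.
δ(p,0) = {p,q,r}.
Union: {p,q,r}.
ε-closure gives {p,q,r,s}.
After 0: {p,q,r,s}.
δ(p,1) = ∅; δ(q,1) = {p}; δ(r,1) = {p}; δ(s,1) = {r,s}.
Union: {p,r,s}.
After 1: {p,r,s}.
δ(p,1) = ∅; δ(r,1) = {p}; δ(s,1) = {r,s}.
Union: {p,r,s}.
After 1: {p,r,s}.
δ(p,1) = ∅; δ(r,1) = {p}; δ(s,1) = {r,s}.
Union: {p,r,s}.
After 1: {p,r,s}.

{p,r,s}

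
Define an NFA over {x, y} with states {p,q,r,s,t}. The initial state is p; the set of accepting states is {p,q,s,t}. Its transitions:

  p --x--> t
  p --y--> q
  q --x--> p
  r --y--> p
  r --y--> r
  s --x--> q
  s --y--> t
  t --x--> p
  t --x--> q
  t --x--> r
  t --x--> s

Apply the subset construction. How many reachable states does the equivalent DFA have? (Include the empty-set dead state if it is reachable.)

10

Start state of the DFA: {p}.
{p} --x--> {t}  [new]
{p} --y--> {q}  [new]
{t} --x--> {p,q,r,s}  [new]
{t} --y--> ∅  [new]
{q} --x--> {p}  [seen]
{q} --y--> ∅  [seen]
{p,q,r,s} --x--> {p,q,t}  [new]
{p,q,r,s} --y--> {p,q,r,t}  [new]
∅ --x--> ∅  [seen]
∅ --y--> ∅  [seen]
{p,q,t} --x--> {p,q,r,s,t}  [new]
{p,q,t} --y--> {q}  [seen]
{p,q,r,t} --x--> {p,q,r,s,t}  [seen]
{p,q,r,t} --y--> {p,q,r}  [new]
{p,q,r,s,t} --x--> {p,q,r,s,t}  [seen]
{p,q,r,s,t} --y--> {p,q,r,t}  [seen]
{p,q,r} --x--> {p,t}  [new]
{p,q,r} --y--> {p,q,r}  [seen]
{p,t} --x--> {p,q,r,s,t}  [seen]
{p,t} --y--> {q}  [seen]
Reachable DFA states: {p}, {t}, {q}, {p,q,r,s}, ∅, {p,q,t}, {p,q,r,t}, {p,q,r,s,t}, {p,q,r}, {p,t}.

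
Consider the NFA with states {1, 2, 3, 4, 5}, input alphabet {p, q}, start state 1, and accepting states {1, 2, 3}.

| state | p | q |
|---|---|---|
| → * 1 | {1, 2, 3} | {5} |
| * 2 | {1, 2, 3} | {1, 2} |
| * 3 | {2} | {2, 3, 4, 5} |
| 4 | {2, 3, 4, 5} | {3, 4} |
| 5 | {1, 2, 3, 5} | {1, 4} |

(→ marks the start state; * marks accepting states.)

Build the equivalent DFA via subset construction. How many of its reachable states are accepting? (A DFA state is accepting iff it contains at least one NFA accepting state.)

Start state of the DFA: {1}.
{1} --p--> {1, 2, 3}  [new]
{1} --q--> {5}  [new]
{1, 2, 3} --p--> {1, 2, 3}  [seen]
{1, 2, 3} --q--> {1, 2, 3, 4, 5}  [new]
{5} --p--> {1, 2, 3, 5}  [new]
{5} --q--> {1, 4}  [new]
{1, 2, 3, 4, 5} --p--> {1, 2, 3, 4, 5}  [seen]
{1, 2, 3, 4, 5} --q--> {1, 2, 3, 4, 5}  [seen]
{1, 2, 3, 5} --p--> {1, 2, 3, 5}  [seen]
{1, 2, 3, 5} --q--> {1, 2, 3, 4, 5}  [seen]
{1, 4} --p--> {1, 2, 3, 4, 5}  [seen]
{1, 4} --q--> {3, 4, 5}  [new]
{3, 4, 5} --p--> {1, 2, 3, 4, 5}  [seen]
{3, 4, 5} --q--> {1, 2, 3, 4, 5}  [seen]
Reachable DFA states: {1}, {1, 2, 3}, {5}, {1, 2, 3, 4, 5}, {1, 2, 3, 5}, {1, 4}, {3, 4, 5}.
Accepting DFA states (contain an NFA accepting state): {1}, {1, 2, 3}, {1, 2, 3, 4, 5}, {1, 2, 3, 5}, {1, 4}, {3, 4, 5}.

6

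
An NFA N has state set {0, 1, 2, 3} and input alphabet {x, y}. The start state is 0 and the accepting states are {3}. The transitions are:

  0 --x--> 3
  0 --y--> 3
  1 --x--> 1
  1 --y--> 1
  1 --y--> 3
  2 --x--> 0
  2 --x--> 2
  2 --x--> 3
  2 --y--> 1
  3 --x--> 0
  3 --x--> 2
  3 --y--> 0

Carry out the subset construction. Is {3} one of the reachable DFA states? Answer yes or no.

Start state of the DFA: {0}.
{0} --x--> {3}  [new]
{0} --y--> {3}  [seen]
{3} --x--> {0, 2}  [new]
{3} --y--> {0}  [seen]
{0, 2} --x--> {0, 2, 3}  [new]
{0, 2} --y--> {1, 3}  [new]
{0, 2, 3} --x--> {0, 2, 3}  [seen]
{0, 2, 3} --y--> {0, 1, 3}  [new]
{1, 3} --x--> {0, 1, 2}  [new]
{1, 3} --y--> {0, 1, 3}  [seen]
{0, 1, 3} --x--> {0, 1, 2, 3}  [new]
{0, 1, 3} --y--> {0, 1, 3}  [seen]
{0, 1, 2} --x--> {0, 1, 2, 3}  [seen]
{0, 1, 2} --y--> {1, 3}  [seen]
{0, 1, 2, 3} --x--> {0, 1, 2, 3}  [seen]
{0, 1, 2, 3} --y--> {0, 1, 3}  [seen]
Reachable DFA states: {0}, {3}, {0, 2}, {0, 2, 3}, {1, 3}, {0, 1, 3}, {0, 1, 2}, {0, 1, 2, 3}.
{3} is among them.

yes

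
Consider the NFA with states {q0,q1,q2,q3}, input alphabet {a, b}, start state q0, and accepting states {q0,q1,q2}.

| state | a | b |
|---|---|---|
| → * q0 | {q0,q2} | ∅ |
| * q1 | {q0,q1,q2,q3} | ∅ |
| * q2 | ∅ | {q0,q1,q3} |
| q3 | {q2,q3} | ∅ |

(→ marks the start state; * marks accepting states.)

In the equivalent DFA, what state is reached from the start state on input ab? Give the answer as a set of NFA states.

{q0,q1,q3}

Start: {q0}.
δ(q0,a) = {q0,q2}.
Union: {q0,q2}.
After a: {q0,q2}.
δ(q0,b) = ∅; δ(q2,b) = {q0,q1,q3}.
Union: {q0,q1,q3}.
After b: {q0,q1,q3}.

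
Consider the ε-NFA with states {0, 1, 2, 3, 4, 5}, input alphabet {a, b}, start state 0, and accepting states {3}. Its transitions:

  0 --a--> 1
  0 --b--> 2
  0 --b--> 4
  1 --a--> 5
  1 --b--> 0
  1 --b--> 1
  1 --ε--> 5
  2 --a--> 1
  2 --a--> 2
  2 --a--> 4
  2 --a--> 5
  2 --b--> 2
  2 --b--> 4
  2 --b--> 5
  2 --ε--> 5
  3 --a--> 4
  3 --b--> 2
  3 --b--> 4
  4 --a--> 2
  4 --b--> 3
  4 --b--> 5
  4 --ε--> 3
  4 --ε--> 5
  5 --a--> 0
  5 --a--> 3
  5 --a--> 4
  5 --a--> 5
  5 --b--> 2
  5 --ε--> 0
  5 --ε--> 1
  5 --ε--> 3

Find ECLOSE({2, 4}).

{0, 1, 2, 3, 4, 5}

Begin with {2, 4}.
2 →ε {5}; add 5.
5 →ε {0, 1, 3}; add 0, 1, 3.
ε-closure = {0, 1, 2, 3, 4, 5}.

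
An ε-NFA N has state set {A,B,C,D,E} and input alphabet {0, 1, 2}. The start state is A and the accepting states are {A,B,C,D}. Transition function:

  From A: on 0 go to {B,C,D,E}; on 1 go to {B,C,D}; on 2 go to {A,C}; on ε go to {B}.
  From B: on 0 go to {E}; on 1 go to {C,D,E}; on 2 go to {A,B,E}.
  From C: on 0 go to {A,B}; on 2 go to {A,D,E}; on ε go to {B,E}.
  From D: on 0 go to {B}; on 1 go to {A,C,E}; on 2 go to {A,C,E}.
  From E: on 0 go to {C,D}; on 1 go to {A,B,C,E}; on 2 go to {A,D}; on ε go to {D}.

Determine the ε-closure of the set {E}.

Begin with {E}.
E →ε {D}; add D.
ε-closure = {D,E}.

{D,E}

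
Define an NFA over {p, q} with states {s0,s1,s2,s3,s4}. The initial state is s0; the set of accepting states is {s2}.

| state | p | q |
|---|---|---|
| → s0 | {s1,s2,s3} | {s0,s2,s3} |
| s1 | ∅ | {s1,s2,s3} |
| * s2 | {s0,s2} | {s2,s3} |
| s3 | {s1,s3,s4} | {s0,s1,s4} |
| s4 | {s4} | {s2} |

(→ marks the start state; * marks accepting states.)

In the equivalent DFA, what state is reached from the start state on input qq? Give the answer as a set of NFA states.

Start: {s0}.
δ(s0,q) = {s0,s2,s3}.
Union: {s0,s2,s3}.
After q: {s0,s2,s3}.
δ(s0,q) = {s0,s2,s3}; δ(s2,q) = {s2,s3}; δ(s3,q) = {s0,s1,s4}.
Union: {s0,s1,s2,s3,s4}.
After q: {s0,s1,s2,s3,s4}.

{s0,s1,s2,s3,s4}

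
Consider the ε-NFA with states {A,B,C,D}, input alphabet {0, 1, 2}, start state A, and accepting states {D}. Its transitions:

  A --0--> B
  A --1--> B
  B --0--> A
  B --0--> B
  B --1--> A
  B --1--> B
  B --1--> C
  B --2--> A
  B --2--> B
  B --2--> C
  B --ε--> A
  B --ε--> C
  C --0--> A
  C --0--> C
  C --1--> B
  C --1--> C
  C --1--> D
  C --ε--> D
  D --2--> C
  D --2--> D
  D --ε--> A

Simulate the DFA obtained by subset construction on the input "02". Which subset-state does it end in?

{A,B,C,D}

Start: {A}.
δ(A,0) = {B}.
Union: {B}.
ε-closure gives {A,B,C,D}.
After 0: {A,B,C,D}.
δ(A,2) = ∅; δ(B,2) = {A,B,C}; δ(C,2) = ∅; δ(D,2) = {C,D}.
Union: {A,B,C,D}.
After 2: {A,B,C,D}.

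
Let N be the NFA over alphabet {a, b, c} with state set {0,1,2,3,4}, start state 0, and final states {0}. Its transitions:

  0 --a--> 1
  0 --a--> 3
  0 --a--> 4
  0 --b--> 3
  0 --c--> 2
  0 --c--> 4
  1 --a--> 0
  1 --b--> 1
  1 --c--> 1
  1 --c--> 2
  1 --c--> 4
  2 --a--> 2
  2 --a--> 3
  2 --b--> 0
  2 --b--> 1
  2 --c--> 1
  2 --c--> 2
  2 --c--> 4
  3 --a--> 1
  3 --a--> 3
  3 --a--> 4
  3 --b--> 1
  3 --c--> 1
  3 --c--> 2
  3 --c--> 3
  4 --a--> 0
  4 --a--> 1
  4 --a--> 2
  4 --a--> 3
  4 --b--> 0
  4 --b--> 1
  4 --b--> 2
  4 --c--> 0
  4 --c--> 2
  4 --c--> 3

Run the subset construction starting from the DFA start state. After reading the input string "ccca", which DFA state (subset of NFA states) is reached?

{0,1,2,3,4}

Start: {0}.
δ(0,c) = {2,4}.
Union: {2,4}.
After c: {2,4}.
δ(2,c) = {1,2,4}; δ(4,c) = {0,2,3}.
Union: {0,1,2,3,4}.
After c: {0,1,2,3,4}.
δ(0,c) = {2,4}; δ(1,c) = {1,2,4}; δ(2,c) = {1,2,4}; δ(3,c) = {1,2,3}; δ(4,c) = {0,2,3}.
Union: {0,1,2,3,4}.
After c: {0,1,2,3,4}.
δ(0,a) = {1,3,4}; δ(1,a) = {0}; δ(2,a) = {2,3}; δ(3,a) = {1,3,4}; δ(4,a) = {0,1,2,3}.
Union: {0,1,2,3,4}.
After a: {0,1,2,3,4}.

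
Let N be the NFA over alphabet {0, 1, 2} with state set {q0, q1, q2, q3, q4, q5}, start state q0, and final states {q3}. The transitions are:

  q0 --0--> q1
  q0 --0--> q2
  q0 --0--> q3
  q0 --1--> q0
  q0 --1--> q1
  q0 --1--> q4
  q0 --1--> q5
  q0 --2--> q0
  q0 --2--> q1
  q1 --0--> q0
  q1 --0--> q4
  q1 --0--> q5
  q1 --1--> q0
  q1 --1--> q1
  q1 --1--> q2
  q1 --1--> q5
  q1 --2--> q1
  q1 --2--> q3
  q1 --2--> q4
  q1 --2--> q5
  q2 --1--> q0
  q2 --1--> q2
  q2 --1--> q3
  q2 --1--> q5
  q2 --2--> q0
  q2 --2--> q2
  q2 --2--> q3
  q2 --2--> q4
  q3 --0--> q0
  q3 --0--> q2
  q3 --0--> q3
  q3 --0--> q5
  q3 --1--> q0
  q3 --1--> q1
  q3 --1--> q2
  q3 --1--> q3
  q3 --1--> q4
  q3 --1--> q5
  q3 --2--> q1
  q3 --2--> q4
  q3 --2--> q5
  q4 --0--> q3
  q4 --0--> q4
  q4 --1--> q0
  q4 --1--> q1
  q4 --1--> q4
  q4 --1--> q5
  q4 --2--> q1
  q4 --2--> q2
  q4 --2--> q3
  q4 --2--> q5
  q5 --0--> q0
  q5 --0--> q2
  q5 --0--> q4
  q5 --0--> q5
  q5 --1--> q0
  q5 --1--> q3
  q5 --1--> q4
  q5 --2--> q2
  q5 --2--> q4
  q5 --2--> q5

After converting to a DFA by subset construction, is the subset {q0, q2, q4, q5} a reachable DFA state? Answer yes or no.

no

Start state of the DFA: {q0}.
{q0} --0--> {q1, q2, q3}  [new]
{q0} --1--> {q0, q1, q4, q5}  [new]
{q0} --2--> {q0, q1}  [new]
{q1, q2, q3} --0--> {q0, q2, q3, q4, q5}  [new]
{q1, q2, q3} --1--> {q0, q1, q2, q3, q4, q5}  [new]
{q1, q2, q3} --2--> {q0, q1, q2, q3, q4, q5}  [seen]
{q0, q1, q4, q5} --0--> {q0, q1, q2, q3, q4, q5}  [seen]
{q0, q1, q4, q5} --1--> {q0, q1, q2, q3, q4, q5}  [seen]
{q0, q1, q4, q5} --2--> {q0, q1, q2, q3, q4, q5}  [seen]
{q0, q1} --0--> {q0, q1, q2, q3, q4, q5}  [seen]
{q0, q1} --1--> {q0, q1, q2, q4, q5}  [new]
{q0, q1} --2--> {q0, q1, q3, q4, q5}  [new]
{q0, q2, q3, q4, q5} --0--> {q0, q1, q2, q3, q4, q5}  [seen]
{q0, q2, q3, q4, q5} --1--> {q0, q1, q2, q3, q4, q5}  [seen]
{q0, q2, q3, q4, q5} --2--> {q0, q1, q2, q3, q4, q5}  [seen]
{q0, q1, q2, q3, q4, q5} --0--> {q0, q1, q2, q3, q4, q5}  [seen]
{q0, q1, q2, q3, q4, q5} --1--> {q0, q1, q2, q3, q4, q5}  [seen]
{q0, q1, q2, q3, q4, q5} --2--> {q0, q1, q2, q3, q4, q5}  [seen]
{q0, q1, q2, q4, q5} --0--> {q0, q1, q2, q3, q4, q5}  [seen]
{q0, q1, q2, q4, q5} --1--> {q0, q1, q2, q3, q4, q5}  [seen]
{q0, q1, q2, q4, q5} --2--> {q0, q1, q2, q3, q4, q5}  [seen]
{q0, q1, q3, q4, q5} --0--> {q0, q1, q2, q3, q4, q5}  [seen]
{q0, q1, q3, q4, q5} --1--> {q0, q1, q2, q3, q4, q5}  [seen]
{q0, q1, q3, q4, q5} --2--> {q0, q1, q2, q3, q4, q5}  [seen]
Reachable DFA states: {q0}, {q1, q2, q3}, {q0, q1, q4, q5}, {q0, q1}, {q0, q2, q3, q4, q5}, {q0, q1, q2, q3, q4, q5}, {q0, q1, q2, q4, q5}, {q0, q1, q3, q4, q5}.
{q0, q2, q4, q5} is not among them.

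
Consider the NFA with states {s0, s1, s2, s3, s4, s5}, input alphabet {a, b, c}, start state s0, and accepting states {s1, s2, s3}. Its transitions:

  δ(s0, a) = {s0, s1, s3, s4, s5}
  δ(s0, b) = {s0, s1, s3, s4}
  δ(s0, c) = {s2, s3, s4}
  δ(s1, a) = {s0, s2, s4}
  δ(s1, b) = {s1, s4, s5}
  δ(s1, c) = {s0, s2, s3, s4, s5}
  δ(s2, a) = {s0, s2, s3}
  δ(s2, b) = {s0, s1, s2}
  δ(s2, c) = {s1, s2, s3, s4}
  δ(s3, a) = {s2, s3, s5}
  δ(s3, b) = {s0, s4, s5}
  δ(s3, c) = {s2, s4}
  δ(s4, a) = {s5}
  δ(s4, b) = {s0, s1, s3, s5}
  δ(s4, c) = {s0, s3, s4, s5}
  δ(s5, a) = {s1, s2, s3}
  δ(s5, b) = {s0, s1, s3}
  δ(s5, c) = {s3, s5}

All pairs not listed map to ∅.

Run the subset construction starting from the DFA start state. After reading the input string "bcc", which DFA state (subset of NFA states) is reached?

{s0, s1, s2, s3, s4, s5}

Start: {s0}.
δ(s0,b) = {s0, s1, s3, s4}.
Union: {s0, s1, s3, s4}.
After b: {s0, s1, s3, s4}.
δ(s0,c) = {s2, s3, s4}; δ(s1,c) = {s0, s2, s3, s4, s5}; δ(s3,c) = {s2, s4}; δ(s4,c) = {s0, s3, s4, s5}.
Union: {s0, s2, s3, s4, s5}.
After c: {s0, s2, s3, s4, s5}.
δ(s0,c) = {s2, s3, s4}; δ(s2,c) = {s1, s2, s3, s4}; δ(s3,c) = {s2, s4}; δ(s4,c) = {s0, s3, s4, s5}; δ(s5,c) = {s3, s5}.
Union: {s0, s1, s2, s3, s4, s5}.
After c: {s0, s1, s2, s3, s4, s5}.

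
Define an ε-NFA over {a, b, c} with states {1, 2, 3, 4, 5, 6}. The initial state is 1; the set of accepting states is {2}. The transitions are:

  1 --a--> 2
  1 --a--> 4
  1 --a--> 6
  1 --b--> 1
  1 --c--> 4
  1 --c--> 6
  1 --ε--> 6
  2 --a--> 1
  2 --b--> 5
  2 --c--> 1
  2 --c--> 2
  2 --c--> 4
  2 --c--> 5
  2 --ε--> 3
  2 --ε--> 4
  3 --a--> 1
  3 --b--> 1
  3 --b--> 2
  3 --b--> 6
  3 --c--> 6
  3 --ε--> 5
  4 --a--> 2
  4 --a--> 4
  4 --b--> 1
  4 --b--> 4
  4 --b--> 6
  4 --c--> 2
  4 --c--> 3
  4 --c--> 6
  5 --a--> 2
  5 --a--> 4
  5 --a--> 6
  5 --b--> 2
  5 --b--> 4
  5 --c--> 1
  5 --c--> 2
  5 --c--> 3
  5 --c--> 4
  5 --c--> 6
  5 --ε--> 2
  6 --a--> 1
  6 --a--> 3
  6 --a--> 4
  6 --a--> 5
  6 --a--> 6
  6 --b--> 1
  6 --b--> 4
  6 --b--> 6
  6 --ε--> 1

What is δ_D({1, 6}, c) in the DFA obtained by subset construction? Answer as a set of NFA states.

δ(1,c) = {4, 6}; δ(6,c) = ∅.
Union: {4, 6}.
ε-closure gives {1, 4, 6}.

{1, 4, 6}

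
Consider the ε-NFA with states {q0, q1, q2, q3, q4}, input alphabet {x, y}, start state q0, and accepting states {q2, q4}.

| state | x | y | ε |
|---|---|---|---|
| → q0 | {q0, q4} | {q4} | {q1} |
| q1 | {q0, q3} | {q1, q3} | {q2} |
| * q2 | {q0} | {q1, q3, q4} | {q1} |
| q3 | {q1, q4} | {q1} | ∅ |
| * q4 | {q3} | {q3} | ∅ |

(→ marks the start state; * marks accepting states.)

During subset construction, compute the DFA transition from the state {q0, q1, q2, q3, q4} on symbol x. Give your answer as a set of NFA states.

{q0, q1, q2, q3, q4}

δ(q0,x) = {q0, q4}; δ(q1,x) = {q0, q3}; δ(q2,x) = {q0}; δ(q3,x) = {q1, q4}; δ(q4,x) = {q3}.
Union: {q0, q1, q3, q4}.
ε-closure gives {q0, q1, q2, q3, q4}.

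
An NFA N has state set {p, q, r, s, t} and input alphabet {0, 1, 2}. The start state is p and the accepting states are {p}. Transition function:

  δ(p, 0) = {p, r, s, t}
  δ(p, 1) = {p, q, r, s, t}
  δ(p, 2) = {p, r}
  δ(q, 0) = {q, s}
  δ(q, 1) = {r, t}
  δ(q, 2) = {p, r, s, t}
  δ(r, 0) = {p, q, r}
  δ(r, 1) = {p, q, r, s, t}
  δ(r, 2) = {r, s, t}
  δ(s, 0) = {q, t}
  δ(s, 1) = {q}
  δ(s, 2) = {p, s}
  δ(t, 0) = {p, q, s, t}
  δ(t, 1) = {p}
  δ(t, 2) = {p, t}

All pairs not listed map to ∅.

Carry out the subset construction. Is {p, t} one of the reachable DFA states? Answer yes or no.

no

Start state of the DFA: {p}.
{p} --0--> {p, r, s, t}  [new]
{p} --1--> {p, q, r, s, t}  [new]
{p} --2--> {p, r}  [new]
{p, r, s, t} --0--> {p, q, r, s, t}  [seen]
{p, r, s, t} --1--> {p, q, r, s, t}  [seen]
{p, r, s, t} --2--> {p, r, s, t}  [seen]
{p, q, r, s, t} --0--> {p, q, r, s, t}  [seen]
{p, q, r, s, t} --1--> {p, q, r, s, t}  [seen]
{p, q, r, s, t} --2--> {p, r, s, t}  [seen]
{p, r} --0--> {p, q, r, s, t}  [seen]
{p, r} --1--> {p, q, r, s, t}  [seen]
{p, r} --2--> {p, r, s, t}  [seen]
Reachable DFA states: {p}, {p, r, s, t}, {p, q, r, s, t}, {p, r}.
{p, t} is not among them.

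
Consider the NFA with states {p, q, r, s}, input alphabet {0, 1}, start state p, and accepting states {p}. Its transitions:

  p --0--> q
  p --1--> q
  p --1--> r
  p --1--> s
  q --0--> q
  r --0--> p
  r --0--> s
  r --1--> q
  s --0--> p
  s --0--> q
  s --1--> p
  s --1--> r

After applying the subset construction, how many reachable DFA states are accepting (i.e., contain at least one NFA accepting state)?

5

Start state of the DFA: {p}.
{p} --0--> {q}  [new]
{p} --1--> {q, r, s}  [new]
{q} --0--> {q}  [seen]
{q} --1--> ∅  [new]
{q, r, s} --0--> {p, q, s}  [new]
{q, r, s} --1--> {p, q, r}  [new]
∅ --0--> ∅  [seen]
∅ --1--> ∅  [seen]
{p, q, s} --0--> {p, q}  [new]
{p, q, s} --1--> {p, q, r, s}  [new]
{p, q, r} --0--> {p, q, s}  [seen]
{p, q, r} --1--> {q, r, s}  [seen]
{p, q} --0--> {q}  [seen]
{p, q} --1--> {q, r, s}  [seen]
{p, q, r, s} --0--> {p, q, s}  [seen]
{p, q, r, s} --1--> {p, q, r, s}  [seen]
Reachable DFA states: {p}, {q}, {q, r, s}, ∅, {p, q, s}, {p, q, r}, {p, q}, {p, q, r, s}.
Accepting DFA states (contain an NFA accepting state): {p}, {p, q, s}, {p, q, r}, {p, q}, {p, q, r, s}.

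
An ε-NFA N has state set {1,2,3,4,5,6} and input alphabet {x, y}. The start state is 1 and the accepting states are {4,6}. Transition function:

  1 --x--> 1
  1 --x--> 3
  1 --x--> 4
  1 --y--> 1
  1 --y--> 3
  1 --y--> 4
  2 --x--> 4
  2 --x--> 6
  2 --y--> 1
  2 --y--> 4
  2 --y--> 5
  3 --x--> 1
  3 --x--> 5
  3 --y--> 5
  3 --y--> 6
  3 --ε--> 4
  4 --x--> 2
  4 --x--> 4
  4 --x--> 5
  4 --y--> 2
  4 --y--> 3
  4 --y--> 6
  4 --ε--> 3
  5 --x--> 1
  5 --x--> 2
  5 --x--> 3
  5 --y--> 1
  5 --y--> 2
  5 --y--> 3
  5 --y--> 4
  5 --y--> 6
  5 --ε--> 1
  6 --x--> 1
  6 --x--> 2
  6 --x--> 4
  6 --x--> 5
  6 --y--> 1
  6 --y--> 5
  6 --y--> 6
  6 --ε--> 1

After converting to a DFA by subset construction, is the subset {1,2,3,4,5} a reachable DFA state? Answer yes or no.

yes

Start state of the DFA: {1} (ε-closure of the NFA start).
{1} --x--> {1,3,4}  [new]
{1} --y--> {1,3,4}  [seen]
{1,3,4} --x--> {1,2,3,4,5}  [new]
{1,3,4} --y--> {1,2,3,4,5,6}  [new]
{1,2,3,4,5} --x--> {1,2,3,4,5,6}  [seen]
{1,2,3,4,5} --y--> {1,2,3,4,5,6}  [seen]
{1,2,3,4,5,6} --x--> {1,2,3,4,5,6}  [seen]
{1,2,3,4,5,6} --y--> {1,2,3,4,5,6}  [seen]
Reachable DFA states: {1}, {1,3,4}, {1,2,3,4,5}, {1,2,3,4,5,6}.
{1,2,3,4,5} is among them.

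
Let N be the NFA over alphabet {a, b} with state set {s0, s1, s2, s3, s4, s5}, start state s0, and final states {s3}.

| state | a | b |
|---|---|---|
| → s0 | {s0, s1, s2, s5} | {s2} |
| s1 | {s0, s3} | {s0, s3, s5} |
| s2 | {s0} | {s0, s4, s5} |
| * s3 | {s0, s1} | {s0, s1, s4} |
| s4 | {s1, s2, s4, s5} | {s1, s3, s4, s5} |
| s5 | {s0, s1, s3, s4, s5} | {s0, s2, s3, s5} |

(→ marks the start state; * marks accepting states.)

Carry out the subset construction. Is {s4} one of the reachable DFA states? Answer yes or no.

Start state of the DFA: {s0}.
{s0} --a--> {s0, s1, s2, s5}  [new]
{s0} --b--> {s2}  [new]
{s0, s1, s2, s5} --a--> {s0, s1, s2, s3, s4, s5}  [new]
{s0, s1, s2, s5} --b--> {s0, s2, s3, s4, s5}  [new]
{s2} --a--> {s0}  [seen]
{s2} --b--> {s0, s4, s5}  [new]
{s0, s1, s2, s3, s4, s5} --a--> {s0, s1, s2, s3, s4, s5}  [seen]
{s0, s1, s2, s3, s4, s5} --b--> {s0, s1, s2, s3, s4, s5}  [seen]
{s0, s2, s3, s4, s5} --a--> {s0, s1, s2, s3, s4, s5}  [seen]
{s0, s2, s3, s4, s5} --b--> {s0, s1, s2, s3, s4, s5}  [seen]
{s0, s4, s5} --a--> {s0, s1, s2, s3, s4, s5}  [seen]
{s0, s4, s5} --b--> {s0, s1, s2, s3, s4, s5}  [seen]
Reachable DFA states: {s0}, {s0, s1, s2, s5}, {s2}, {s0, s1, s2, s3, s4, s5}, {s0, s2, s3, s4, s5}, {s0, s4, s5}.
{s4} is not among them.

no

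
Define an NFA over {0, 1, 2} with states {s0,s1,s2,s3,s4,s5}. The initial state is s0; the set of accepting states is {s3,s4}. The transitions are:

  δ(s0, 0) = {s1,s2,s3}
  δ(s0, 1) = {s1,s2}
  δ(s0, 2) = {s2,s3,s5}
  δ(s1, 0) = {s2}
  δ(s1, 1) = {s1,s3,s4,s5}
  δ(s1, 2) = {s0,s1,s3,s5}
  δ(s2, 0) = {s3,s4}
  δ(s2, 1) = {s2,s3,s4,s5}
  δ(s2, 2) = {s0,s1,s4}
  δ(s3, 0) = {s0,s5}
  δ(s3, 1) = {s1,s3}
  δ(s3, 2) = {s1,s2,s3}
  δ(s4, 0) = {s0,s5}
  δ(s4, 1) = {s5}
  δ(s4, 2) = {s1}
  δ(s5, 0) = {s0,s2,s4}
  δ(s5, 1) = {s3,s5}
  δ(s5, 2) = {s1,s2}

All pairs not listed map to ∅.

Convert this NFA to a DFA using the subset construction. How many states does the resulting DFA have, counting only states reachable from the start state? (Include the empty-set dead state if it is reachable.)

13

Start state of the DFA: {s0}.
{s0} --0--> {s1,s2,s3}  [new]
{s0} --1--> {s1,s2}  [new]
{s0} --2--> {s2,s3,s5}  [new]
{s1,s2,s3} --0--> {s0,s2,s3,s4,s5}  [new]
{s1,s2,s3} --1--> {s1,s2,s3,s4,s5}  [new]
{s1,s2,s3} --2--> {s0,s1,s2,s3,s4,s5}  [new]
{s1,s2} --0--> {s2,s3,s4}  [new]
{s1,s2} --1--> {s1,s2,s3,s4,s5}  [seen]
{s1,s2} --2--> {s0,s1,s3,s4,s5}  [new]
{s2,s3,s5} --0--> {s0,s2,s3,s4,s5}  [seen]
{s2,s3,s5} --1--> {s1,s2,s3,s4,s5}  [seen]
{s2,s3,s5} --2--> {s0,s1,s2,s3,s4}  [new]
{s0,s2,s3,s4,s5} --0--> {s0,s1,s2,s3,s4,s5}  [seen]
{s0,s2,s3,s4,s5} --1--> {s1,s2,s3,s4,s5}  [seen]
{s0,s2,s3,s4,s5} --2--> {s0,s1,s2,s3,s4,s5}  [seen]
{s1,s2,s3,s4,s5} --0--> {s0,s2,s3,s4,s5}  [seen]
{s1,s2,s3,s4,s5} --1--> {s1,s2,s3,s4,s5}  [seen]
{s1,s2,s3,s4,s5} --2--> {s0,s1,s2,s3,s4,s5}  [seen]
{s0,s1,s2,s3,s4,s5} --0--> {s0,s1,s2,s3,s4,s5}  [seen]
{s0,s1,s2,s3,s4,s5} --1--> {s1,s2,s3,s4,s5}  [seen]
{s0,s1,s2,s3,s4,s5} --2--> {s0,s1,s2,s3,s4,s5}  [seen]
{s2,s3,s4} --0--> {s0,s3,s4,s5}  [new]
{s2,s3,s4} --1--> {s1,s2,s3,s4,s5}  [seen]
{s2,s3,s4} --2--> {s0,s1,s2,s3,s4}  [seen]
{s0,s1,s3,s4,s5} --0--> {s0,s1,s2,s3,s4,s5}  [seen]
{s0,s1,s3,s4,s5} --1--> {s1,s2,s3,s4,s5}  [seen]
{s0,s1,s3,s4,s5} --2--> {s0,s1,s2,s3,s5}  [new]
{s0,s1,s2,s3,s4} --0--> {s0,s1,s2,s3,s4,s5}  [seen]
{s0,s1,s2,s3,s4} --1--> {s1,s2,s3,s4,s5}  [seen]
{s0,s1,s2,s3,s4} --2--> {s0,s1,s2,s3,s4,s5}  [seen]
{s0,s3,s4,s5} --0--> {s0,s1,s2,s3,s4,s5}  [seen]
{s0,s3,s4,s5} --1--> {s1,s2,s3,s5}  [new]
{s0,s3,s4,s5} --2--> {s1,s2,s3,s5}  [seen]
{s0,s1,s2,s3,s5} --0--> {s0,s1,s2,s3,s4,s5}  [seen]
{s0,s1,s2,s3,s5} --1--> {s1,s2,s3,s4,s5}  [seen]
{s0,s1,s2,s3,s5} --2--> {s0,s1,s2,s3,s4,s5}  [seen]
{s1,s2,s3,s5} --0--> {s0,s2,s3,s4,s5}  [seen]
{s1,s2,s3,s5} --1--> {s1,s2,s3,s4,s5}  [seen]
{s1,s2,s3,s5} --2--> {s0,s1,s2,s3,s4,s5}  [seen]
Reachable DFA states: {s0}, {s1,s2,s3}, {s1,s2}, {s2,s3,s5}, {s0,s2,s3,s4,s5}, {s1,s2,s3,s4,s5}, {s0,s1,s2,s3,s4,s5}, {s2,s3,s4}, {s0,s1,s3,s4,s5}, {s0,s1,s2,s3,s4}, {s0,s3,s4,s5}, {s0,s1,s2,s3,s5}, {s1,s2,s3,s5}.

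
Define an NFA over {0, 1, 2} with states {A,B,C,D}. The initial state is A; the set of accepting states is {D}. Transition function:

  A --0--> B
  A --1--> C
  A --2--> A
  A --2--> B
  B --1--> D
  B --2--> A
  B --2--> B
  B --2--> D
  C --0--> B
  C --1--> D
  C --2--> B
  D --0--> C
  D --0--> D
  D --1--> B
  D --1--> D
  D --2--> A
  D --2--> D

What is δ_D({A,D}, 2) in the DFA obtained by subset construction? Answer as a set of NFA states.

δ(A,2) = {A,B}; δ(D,2) = {A,D}.
Union: {A,B,D}.

{A,B,D}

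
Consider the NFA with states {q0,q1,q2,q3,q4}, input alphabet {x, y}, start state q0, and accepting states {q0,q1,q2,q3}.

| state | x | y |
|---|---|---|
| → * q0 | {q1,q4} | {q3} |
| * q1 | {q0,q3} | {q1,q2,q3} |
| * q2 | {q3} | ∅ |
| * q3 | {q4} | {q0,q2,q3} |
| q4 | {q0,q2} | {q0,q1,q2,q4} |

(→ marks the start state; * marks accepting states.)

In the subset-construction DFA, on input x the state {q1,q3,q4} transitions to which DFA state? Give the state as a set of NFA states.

{q0,q2,q3,q4}

δ(q1,x) = {q0,q3}; δ(q3,x) = {q4}; δ(q4,x) = {q0,q2}.
Union: {q0,q2,q3,q4}.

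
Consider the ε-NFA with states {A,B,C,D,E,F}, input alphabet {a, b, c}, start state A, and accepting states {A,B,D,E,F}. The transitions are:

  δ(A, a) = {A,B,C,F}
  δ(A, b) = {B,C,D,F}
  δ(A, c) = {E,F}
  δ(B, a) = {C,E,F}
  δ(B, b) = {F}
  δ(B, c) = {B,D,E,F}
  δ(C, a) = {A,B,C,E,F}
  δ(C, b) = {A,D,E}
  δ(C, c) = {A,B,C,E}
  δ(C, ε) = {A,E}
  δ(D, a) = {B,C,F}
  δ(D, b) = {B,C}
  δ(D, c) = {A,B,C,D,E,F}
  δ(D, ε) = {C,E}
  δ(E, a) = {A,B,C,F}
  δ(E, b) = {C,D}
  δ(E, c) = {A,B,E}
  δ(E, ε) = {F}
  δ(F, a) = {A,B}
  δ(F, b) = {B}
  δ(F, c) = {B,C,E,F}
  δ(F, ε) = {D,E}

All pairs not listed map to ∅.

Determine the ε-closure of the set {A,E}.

Begin with {A,E}.
E →ε {F}; add F.
F →ε {D,E}; add D.
D →ε {C,E}; add C.
ε-closure = {A,C,D,E,F}.

{A,C,D,E,F}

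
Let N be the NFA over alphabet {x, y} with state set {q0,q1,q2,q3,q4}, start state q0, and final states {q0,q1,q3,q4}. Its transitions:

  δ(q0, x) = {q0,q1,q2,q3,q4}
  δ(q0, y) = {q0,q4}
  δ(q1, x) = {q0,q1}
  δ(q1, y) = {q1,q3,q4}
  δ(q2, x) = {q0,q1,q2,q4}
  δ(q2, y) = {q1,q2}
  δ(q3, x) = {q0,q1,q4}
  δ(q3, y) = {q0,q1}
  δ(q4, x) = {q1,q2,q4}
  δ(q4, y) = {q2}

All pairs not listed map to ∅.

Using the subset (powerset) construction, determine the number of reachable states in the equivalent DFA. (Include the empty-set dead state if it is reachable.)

Start state of the DFA: {q0}.
{q0} --x--> {q0,q1,q2,q3,q4}  [new]
{q0} --y--> {q0,q4}  [new]
{q0,q1,q2,q3,q4} --x--> {q0,q1,q2,q3,q4}  [seen]
{q0,q1,q2,q3,q4} --y--> {q0,q1,q2,q3,q4}  [seen]
{q0,q4} --x--> {q0,q1,q2,q3,q4}  [seen]
{q0,q4} --y--> {q0,q2,q4}  [new]
{q0,q2,q4} --x--> {q0,q1,q2,q3,q4}  [seen]
{q0,q2,q4} --y--> {q0,q1,q2,q4}  [new]
{q0,q1,q2,q4} --x--> {q0,q1,q2,q3,q4}  [seen]
{q0,q1,q2,q4} --y--> {q0,q1,q2,q3,q4}  [seen]
Reachable DFA states: {q0}, {q0,q1,q2,q3,q4}, {q0,q4}, {q0,q2,q4}, {q0,q1,q2,q4}.

5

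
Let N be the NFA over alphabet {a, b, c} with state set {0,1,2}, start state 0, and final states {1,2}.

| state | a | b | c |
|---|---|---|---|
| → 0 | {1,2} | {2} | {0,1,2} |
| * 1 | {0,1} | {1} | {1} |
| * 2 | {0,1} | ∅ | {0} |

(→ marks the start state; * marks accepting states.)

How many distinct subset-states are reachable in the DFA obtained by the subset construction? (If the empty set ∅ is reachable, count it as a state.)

Start state of the DFA: {0}.
{0} --a--> {1,2}  [new]
{0} --b--> {2}  [new]
{0} --c--> {0,1,2}  [new]
{1,2} --a--> {0,1}  [new]
{1,2} --b--> {1}  [new]
{1,2} --c--> {0,1}  [seen]
{2} --a--> {0,1}  [seen]
{2} --b--> ∅  [new]
{2} --c--> {0}  [seen]
{0,1,2} --a--> {0,1,2}  [seen]
{0,1,2} --b--> {1,2}  [seen]
{0,1,2} --c--> {0,1,2}  [seen]
{0,1} --a--> {0,1,2}  [seen]
{0,1} --b--> {1,2}  [seen]
{0,1} --c--> {0,1,2}  [seen]
{1} --a--> {0,1}  [seen]
{1} --b--> {1}  [seen]
{1} --c--> {1}  [seen]
∅ --a--> ∅  [seen]
∅ --b--> ∅  [seen]
∅ --c--> ∅  [seen]
Reachable DFA states: {0}, {1,2}, {2}, {0,1,2}, {0,1}, {1}, ∅.

7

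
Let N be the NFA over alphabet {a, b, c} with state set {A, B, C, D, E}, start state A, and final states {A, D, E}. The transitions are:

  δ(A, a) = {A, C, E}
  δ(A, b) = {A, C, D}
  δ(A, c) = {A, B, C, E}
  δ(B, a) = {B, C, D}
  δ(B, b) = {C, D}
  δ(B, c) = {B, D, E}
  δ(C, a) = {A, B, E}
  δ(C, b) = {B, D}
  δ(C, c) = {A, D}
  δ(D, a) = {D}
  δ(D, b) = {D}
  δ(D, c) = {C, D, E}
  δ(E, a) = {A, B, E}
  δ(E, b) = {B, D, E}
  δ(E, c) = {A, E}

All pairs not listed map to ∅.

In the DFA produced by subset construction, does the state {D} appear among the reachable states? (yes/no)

no

Start state of the DFA: {A}.
{A} --a--> {A, C, E}  [new]
{A} --b--> {A, C, D}  [new]
{A} --c--> {A, B, C, E}  [new]
{A, C, E} --a--> {A, B, C, E}  [seen]
{A, C, E} --b--> {A, B, C, D, E}  [new]
{A, C, E} --c--> {A, B, C, D, E}  [seen]
{A, C, D} --a--> {A, B, C, D, E}  [seen]
{A, C, D} --b--> {A, B, C, D}  [new]
{A, C, D} --c--> {A, B, C, D, E}  [seen]
{A, B, C, E} --a--> {A, B, C, D, E}  [seen]
{A, B, C, E} --b--> {A, B, C, D, E}  [seen]
{A, B, C, E} --c--> {A, B, C, D, E}  [seen]
{A, B, C, D, E} --a--> {A, B, C, D, E}  [seen]
{A, B, C, D, E} --b--> {A, B, C, D, E}  [seen]
{A, B, C, D, E} --c--> {A, B, C, D, E}  [seen]
{A, B, C, D} --a--> {A, B, C, D, E}  [seen]
{A, B, C, D} --b--> {A, B, C, D}  [seen]
{A, B, C, D} --c--> {A, B, C, D, E}  [seen]
Reachable DFA states: {A}, {A, C, E}, {A, C, D}, {A, B, C, E}, {A, B, C, D, E}, {A, B, C, D}.
{D} is not among them.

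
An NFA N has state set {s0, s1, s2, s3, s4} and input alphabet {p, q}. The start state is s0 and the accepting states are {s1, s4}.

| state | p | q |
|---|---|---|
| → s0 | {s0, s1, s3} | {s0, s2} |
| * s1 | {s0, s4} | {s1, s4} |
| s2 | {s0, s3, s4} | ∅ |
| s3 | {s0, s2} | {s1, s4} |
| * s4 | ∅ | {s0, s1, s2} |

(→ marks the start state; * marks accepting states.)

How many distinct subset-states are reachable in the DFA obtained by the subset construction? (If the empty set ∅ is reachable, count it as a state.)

6

Start state of the DFA: {s0}.
{s0} --p--> {s0, s1, s3}  [new]
{s0} --q--> {s0, s2}  [new]
{s0, s1, s3} --p--> {s0, s1, s2, s3, s4}  [new]
{s0, s1, s3} --q--> {s0, s1, s2, s4}  [new]
{s0, s2} --p--> {s0, s1, s3, s4}  [new]
{s0, s2} --q--> {s0, s2}  [seen]
{s0, s1, s2, s3, s4} --p--> {s0, s1, s2, s3, s4}  [seen]
{s0, s1, s2, s3, s4} --q--> {s0, s1, s2, s4}  [seen]
{s0, s1, s2, s4} --p--> {s0, s1, s3, s4}  [seen]
{s0, s1, s2, s4} --q--> {s0, s1, s2, s4}  [seen]
{s0, s1, s3, s4} --p--> {s0, s1, s2, s3, s4}  [seen]
{s0, s1, s3, s4} --q--> {s0, s1, s2, s4}  [seen]
Reachable DFA states: {s0}, {s0, s1, s3}, {s0, s2}, {s0, s1, s2, s3, s4}, {s0, s1, s2, s4}, {s0, s1, s3, s4}.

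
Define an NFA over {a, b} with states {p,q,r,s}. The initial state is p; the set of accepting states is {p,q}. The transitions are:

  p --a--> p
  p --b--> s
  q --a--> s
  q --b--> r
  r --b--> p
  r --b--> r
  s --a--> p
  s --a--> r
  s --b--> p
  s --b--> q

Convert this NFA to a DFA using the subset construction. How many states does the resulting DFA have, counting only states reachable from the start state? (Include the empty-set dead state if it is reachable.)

10

Start state of the DFA: {p}.
{p} --a--> {p}  [seen]
{p} --b--> {s}  [new]
{s} --a--> {p,r}  [new]
{s} --b--> {p,q}  [new]
{p,r} --a--> {p}  [seen]
{p,r} --b--> {p,r,s}  [new]
{p,q} --a--> {p,s}  [new]
{p,q} --b--> {r,s}  [new]
{p,r,s} --a--> {p,r}  [seen]
{p,r,s} --b--> {p,q,r,s}  [new]
{p,s} --a--> {p,r}  [seen]
{p,s} --b--> {p,q,s}  [new]
{r,s} --a--> {p,r}  [seen]
{r,s} --b--> {p,q,r}  [new]
{p,q,r,s} --a--> {p,r,s}  [seen]
{p,q,r,s} --b--> {p,q,r,s}  [seen]
{p,q,s} --a--> {p,r,s}  [seen]
{p,q,s} --b--> {p,q,r,s}  [seen]
{p,q,r} --a--> {p,s}  [seen]
{p,q,r} --b--> {p,r,s}  [seen]
Reachable DFA states: {p}, {s}, {p,r}, {p,q}, {p,r,s}, {p,s}, {r,s}, {p,q,r,s}, {p,q,s}, {p,q,r}.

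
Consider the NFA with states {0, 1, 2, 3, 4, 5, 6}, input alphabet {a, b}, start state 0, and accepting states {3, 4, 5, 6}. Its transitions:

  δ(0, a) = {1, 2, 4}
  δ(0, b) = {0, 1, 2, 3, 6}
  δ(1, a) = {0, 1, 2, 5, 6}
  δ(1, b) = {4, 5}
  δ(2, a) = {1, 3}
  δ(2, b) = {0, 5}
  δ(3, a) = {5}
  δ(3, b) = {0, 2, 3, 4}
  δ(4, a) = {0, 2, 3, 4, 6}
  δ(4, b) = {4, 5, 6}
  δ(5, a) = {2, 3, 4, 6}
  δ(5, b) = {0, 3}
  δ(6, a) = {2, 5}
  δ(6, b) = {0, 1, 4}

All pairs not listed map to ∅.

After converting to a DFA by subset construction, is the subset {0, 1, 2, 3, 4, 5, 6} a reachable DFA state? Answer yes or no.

yes

Start state of the DFA: {0}.
{0} --a--> {1, 2, 4}  [new]
{0} --b--> {0, 1, 2, 3, 6}  [new]
{1, 2, 4} --a--> {0, 1, 2, 3, 4, 5, 6}  [new]
{1, 2, 4} --b--> {0, 4, 5, 6}  [new]
{0, 1, 2, 3, 6} --a--> {0, 1, 2, 3, 4, 5, 6}  [seen]
{0, 1, 2, 3, 6} --b--> {0, 1, 2, 3, 4, 5, 6}  [seen]
{0, 1, 2, 3, 4, 5, 6} --a--> {0, 1, 2, 3, 4, 5, 6}  [seen]
{0, 1, 2, 3, 4, 5, 6} --b--> {0, 1, 2, 3, 4, 5, 6}  [seen]
{0, 4, 5, 6} --a--> {0, 1, 2, 3, 4, 5, 6}  [seen]
{0, 4, 5, 6} --b--> {0, 1, 2, 3, 4, 5, 6}  [seen]
Reachable DFA states: {0}, {1, 2, 4}, {0, 1, 2, 3, 6}, {0, 1, 2, 3, 4, 5, 6}, {0, 4, 5, 6}.
{0, 1, 2, 3, 4, 5, 6} is among them.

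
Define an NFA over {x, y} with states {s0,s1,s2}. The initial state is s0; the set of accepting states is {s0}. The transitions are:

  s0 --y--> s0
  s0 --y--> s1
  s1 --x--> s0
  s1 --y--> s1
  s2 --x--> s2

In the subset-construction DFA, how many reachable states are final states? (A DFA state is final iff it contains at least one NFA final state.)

2

Start state of the DFA: {s0}.
{s0} --x--> ∅  [new]
{s0} --y--> {s0,s1}  [new]
∅ --x--> ∅  [seen]
∅ --y--> ∅  [seen]
{s0,s1} --x--> {s0}  [seen]
{s0,s1} --y--> {s0,s1}  [seen]
Reachable DFA states: {s0}, ∅, {s0,s1}.
Accepting DFA states (contain an NFA accepting state): {s0}, {s0,s1}.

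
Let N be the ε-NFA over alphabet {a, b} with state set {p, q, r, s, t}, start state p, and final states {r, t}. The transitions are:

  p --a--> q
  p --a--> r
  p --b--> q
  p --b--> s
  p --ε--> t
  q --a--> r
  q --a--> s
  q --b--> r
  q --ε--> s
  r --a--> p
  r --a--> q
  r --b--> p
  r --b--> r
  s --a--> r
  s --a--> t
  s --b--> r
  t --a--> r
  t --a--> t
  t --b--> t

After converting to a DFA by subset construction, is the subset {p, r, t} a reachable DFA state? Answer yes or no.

Start state of the DFA: {p, t} (ε-closure of the NFA start).
{p, t} --a--> {q, r, s, t}  [new]
{p, t} --b--> {q, s, t}  [new]
{q, r, s, t} --a--> {p, q, r, s, t}  [new]
{q, r, s, t} --b--> {p, r, t}  [new]
{q, s, t} --a--> {r, s, t}  [new]
{q, s, t} --b--> {r, t}  [new]
{p, q, r, s, t} --a--> {p, q, r, s, t}  [seen]
{p, q, r, s, t} --b--> {p, q, r, s, t}  [seen]
{p, r, t} --a--> {p, q, r, s, t}  [seen]
{p, r, t} --b--> {p, q, r, s, t}  [seen]
{r, s, t} --a--> {p, q, r, s, t}  [seen]
{r, s, t} --b--> {p, r, t}  [seen]
{r, t} --a--> {p, q, r, s, t}  [seen]
{r, t} --b--> {p, r, t}  [seen]
Reachable DFA states: {p, t}, {q, r, s, t}, {q, s, t}, {p, q, r, s, t}, {p, r, t}, {r, s, t}, {r, t}.
{p, r, t} is among them.

yes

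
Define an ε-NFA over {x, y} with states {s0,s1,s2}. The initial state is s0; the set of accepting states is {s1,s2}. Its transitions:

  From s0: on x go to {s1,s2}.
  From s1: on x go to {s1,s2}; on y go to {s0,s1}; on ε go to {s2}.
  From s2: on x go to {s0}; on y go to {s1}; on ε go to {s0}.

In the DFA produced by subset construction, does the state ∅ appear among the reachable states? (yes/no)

yes

Start state of the DFA: {s0} (ε-closure of the NFA start).
{s0} --x--> {s0,s1,s2}  [new]
{s0} --y--> ∅  [new]
{s0,s1,s2} --x--> {s0,s1,s2}  [seen]
{s0,s1,s2} --y--> {s0,s1,s2}  [seen]
∅ --x--> ∅  [seen]
∅ --y--> ∅  [seen]
Reachable DFA states: {s0}, {s0,s1,s2}, ∅.
∅ is among them.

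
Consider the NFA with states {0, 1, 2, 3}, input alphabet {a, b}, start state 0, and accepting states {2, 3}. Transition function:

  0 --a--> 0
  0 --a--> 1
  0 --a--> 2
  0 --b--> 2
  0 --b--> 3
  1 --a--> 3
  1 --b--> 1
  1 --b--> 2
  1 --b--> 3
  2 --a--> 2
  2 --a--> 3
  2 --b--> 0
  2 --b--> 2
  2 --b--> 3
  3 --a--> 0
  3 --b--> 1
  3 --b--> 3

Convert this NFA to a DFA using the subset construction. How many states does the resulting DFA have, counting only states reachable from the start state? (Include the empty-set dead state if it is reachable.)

5

Start state of the DFA: {0}.
{0} --a--> {0, 1, 2}  [new]
{0} --b--> {2, 3}  [new]
{0, 1, 2} --a--> {0, 1, 2, 3}  [new]
{0, 1, 2} --b--> {0, 1, 2, 3}  [seen]
{2, 3} --a--> {0, 2, 3}  [new]
{2, 3} --b--> {0, 1, 2, 3}  [seen]
{0, 1, 2, 3} --a--> {0, 1, 2, 3}  [seen]
{0, 1, 2, 3} --b--> {0, 1, 2, 3}  [seen]
{0, 2, 3} --a--> {0, 1, 2, 3}  [seen]
{0, 2, 3} --b--> {0, 1, 2, 3}  [seen]
Reachable DFA states: {0}, {0, 1, 2}, {2, 3}, {0, 1, 2, 3}, {0, 2, 3}.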